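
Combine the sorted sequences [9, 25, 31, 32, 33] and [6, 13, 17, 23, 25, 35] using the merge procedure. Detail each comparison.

Merging process:

Compare 9 vs 6: take 6 from right. Merged: [6]
Compare 9 vs 13: take 9 from left. Merged: [6, 9]
Compare 25 vs 13: take 13 from right. Merged: [6, 9, 13]
Compare 25 vs 17: take 17 from right. Merged: [6, 9, 13, 17]
Compare 25 vs 23: take 23 from right. Merged: [6, 9, 13, 17, 23]
Compare 25 vs 25: take 25 from left. Merged: [6, 9, 13, 17, 23, 25]
Compare 31 vs 25: take 25 from right. Merged: [6, 9, 13, 17, 23, 25, 25]
Compare 31 vs 35: take 31 from left. Merged: [6, 9, 13, 17, 23, 25, 25, 31]
Compare 32 vs 35: take 32 from left. Merged: [6, 9, 13, 17, 23, 25, 25, 31, 32]
Compare 33 vs 35: take 33 from left. Merged: [6, 9, 13, 17, 23, 25, 25, 31, 32, 33]
Append remaining from right: [35]. Merged: [6, 9, 13, 17, 23, 25, 25, 31, 32, 33, 35]

Final merged array: [6, 9, 13, 17, 23, 25, 25, 31, 32, 33, 35]
Total comparisons: 10

The merged array is [6, 9, 13, 17, 23, 25, 25, 31, 32, 33, 35], requiring 10 comparisons. The merge step runs in O(n) time where n is the total number of elements.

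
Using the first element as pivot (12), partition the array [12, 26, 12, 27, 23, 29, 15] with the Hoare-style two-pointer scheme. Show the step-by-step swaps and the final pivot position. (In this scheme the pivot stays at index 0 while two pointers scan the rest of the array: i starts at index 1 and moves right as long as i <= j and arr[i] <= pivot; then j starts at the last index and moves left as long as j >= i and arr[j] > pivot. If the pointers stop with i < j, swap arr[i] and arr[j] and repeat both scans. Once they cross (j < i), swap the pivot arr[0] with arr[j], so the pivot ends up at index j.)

Hoare-style two-pointer partition with pivot = 12:

Initial array: [12, 26, 12, 27, 23, 29, 15]

Pointers start at i = 1, j = 6.
i stops at index 1 (arr[1]=26 > 12), j stops at index 2 (arr[2]=12 <= 12): swap arr[1] and arr[2], array becomes [12, 12, 26, 27, 23, 29, 15]
i ends at 2, j ends at 1: the pointers have crossed (j < i), so scanning stops.

Swap pivot arr[0] with arr[1] to place pivot at position 1: [12, 12, 26, 27, 23, 29, 15]
Pivot position: 1

After partitioning with pivot 12, the array becomes [12, 12, 26, 27, 23, 29, 15]. The pivot is placed at index 1. All elements to the left of the pivot are <= 12, and all elements to the right are > 12.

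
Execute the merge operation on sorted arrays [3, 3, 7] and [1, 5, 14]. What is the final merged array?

Merging process:

Compare 3 vs 1: take 1 from right. Merged: [1]
Compare 3 vs 5: take 3 from left. Merged: [1, 3]
Compare 3 vs 5: take 3 from left. Merged: [1, 3, 3]
Compare 7 vs 5: take 5 from right. Merged: [1, 3, 3, 5]
Compare 7 vs 14: take 7 from left. Merged: [1, 3, 3, 5, 7]
Append remaining from right: [14]. Merged: [1, 3, 3, 5, 7, 14]

Final merged array: [1, 3, 3, 5, 7, 14]
Total comparisons: 5

The merged array is [1, 3, 3, 5, 7, 14], requiring 5 comparisons. The merge step runs in O(n) time where n is the total number of elements.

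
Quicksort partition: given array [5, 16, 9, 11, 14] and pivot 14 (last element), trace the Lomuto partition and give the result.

Lomuto partition with pivot = 14:

Initial array: [5, 16, 9, 11, 14]

arr[0]=5 <= 14: swap with position 0, array becomes [5, 16, 9, 11, 14]
arr[1]=16 > 14: no swap
arr[2]=9 <= 14: swap with position 1, array becomes [5, 9, 16, 11, 14]
arr[3]=11 <= 14: swap with position 2, array becomes [5, 9, 11, 16, 14]

Place pivot at position 3: [5, 9, 11, 14, 16]
Pivot position: 3

After partitioning with pivot 14, the array becomes [5, 9, 11, 14, 16]. The pivot is placed at index 3. All elements to the left of the pivot are <= 14, and all elements to the right are > 14.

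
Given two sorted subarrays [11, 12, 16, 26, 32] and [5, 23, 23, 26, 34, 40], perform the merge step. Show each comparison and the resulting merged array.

Merging process:

Compare 11 vs 5: take 5 from right. Merged: [5]
Compare 11 vs 23: take 11 from left. Merged: [5, 11]
Compare 12 vs 23: take 12 from left. Merged: [5, 11, 12]
Compare 16 vs 23: take 16 from left. Merged: [5, 11, 12, 16]
Compare 26 vs 23: take 23 from right. Merged: [5, 11, 12, 16, 23]
Compare 26 vs 23: take 23 from right. Merged: [5, 11, 12, 16, 23, 23]
Compare 26 vs 26: take 26 from left. Merged: [5, 11, 12, 16, 23, 23, 26]
Compare 32 vs 26: take 26 from right. Merged: [5, 11, 12, 16, 23, 23, 26, 26]
Compare 32 vs 34: take 32 from left. Merged: [5, 11, 12, 16, 23, 23, 26, 26, 32]
Append remaining from right: [34, 40]. Merged: [5, 11, 12, 16, 23, 23, 26, 26, 32, 34, 40]

Final merged array: [5, 11, 12, 16, 23, 23, 26, 26, 32, 34, 40]
Total comparisons: 9

The merged array is [5, 11, 12, 16, 23, 23, 26, 26, 32, 34, 40], requiring 9 comparisons. The merge step runs in O(n) time where n is the total number of elements.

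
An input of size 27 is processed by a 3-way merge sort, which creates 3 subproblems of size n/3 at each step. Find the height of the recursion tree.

For divide and conquer with division factor 3:

Problem sizes at each level:
Level 0: 27
Level 1: 9
Level 2: 3
Level 3: 1

The root is level 0 and the size-1 base case is level 3 (the tree spans levels 0 through 3, i.e. 4 levels counting the root), so the depth is the number of divisions: log_3(27) = 3

The recursion tree depth is log_3(27) = 3. At each level, the problem size is divided by 3, so it takes 3 divisions to reduce to a base case of size 1. The algorithm makes 3 recursive calls at each level.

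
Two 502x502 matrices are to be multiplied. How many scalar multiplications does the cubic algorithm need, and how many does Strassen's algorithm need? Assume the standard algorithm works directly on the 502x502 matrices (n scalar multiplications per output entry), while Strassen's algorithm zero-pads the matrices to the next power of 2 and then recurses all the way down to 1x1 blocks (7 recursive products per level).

Matrix multiplication for 502x502 matrices:

Strassen's algorithm requires power-of-2 dimensions. Pad 502x502 to 512x512 (next power of 2).

Standard algorithm: 502^3 = 126506008 multiplications
Strassen's algorithm: 7^(log2(512)) = 7^9 = 40353607 multiplications
Savings: 126506008 - 40353607 = 86152401 multiplications

Standard: 126506008 multiplications (502^3). Strassen: 40353607 multiplications (7^9, after padding to 512x512). Strassen reduces 8 recursive multiplications to 7 at each level.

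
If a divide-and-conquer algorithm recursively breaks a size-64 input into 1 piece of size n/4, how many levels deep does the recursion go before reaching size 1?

For divide and conquer with division factor 4:

Problem sizes at each level:
Level 0: 64
Level 1: 16
Level 2: 4
Level 3: 1

The root is level 0 and the size-1 base case is level 3 (the tree spans levels 0 through 3, i.e. 4 levels counting the root), so the depth is the number of divisions: log_4(64) = 3

The recursion tree depth is log_4(64) = 3. At each level, the problem size is divided by 4, so it takes 3 divisions to reduce to a base case of size 1. The algorithm makes 1 recursive call at each level.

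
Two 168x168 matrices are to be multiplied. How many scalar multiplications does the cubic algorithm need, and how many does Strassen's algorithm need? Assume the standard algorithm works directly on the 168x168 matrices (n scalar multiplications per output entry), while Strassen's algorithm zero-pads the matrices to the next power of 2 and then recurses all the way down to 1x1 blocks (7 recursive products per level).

Matrix multiplication for 168x168 matrices:

Strassen's algorithm requires power-of-2 dimensions. Pad 168x168 to 256x256 (next power of 2).

Standard algorithm: 168^3 = 4741632 multiplications
Strassen's algorithm: 7^(log2(256)) = 7^8 = 5764801 multiplications
Difference: 4741632 - 5764801 = -1023169 (Strassen uses MORE here due to padding overhead — for small or just-over-power-of-2 n, padding can outweigh the per-level savings)

Standard: 4741632 multiplications (168^3). Strassen: 5764801 multiplications (7^8, after padding to 256x256). Strassen reduces 8 recursive multiplications to 7 at each level.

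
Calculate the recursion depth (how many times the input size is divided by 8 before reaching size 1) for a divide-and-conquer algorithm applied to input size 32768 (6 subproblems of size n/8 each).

For divide and conquer with division factor 8:

Problem sizes at each level:
Level 0: 32768
Level 1: 4096
Level 2: 512
Level 3: 64
Level 4: 8
Level 5: 1

The root is level 0 and the size-1 base case is level 5 (the tree spans levels 0 through 5, i.e. 6 levels counting the root), so the depth is the number of divisions: log_8(32768) = 5

The recursion tree depth is log_8(32768) = 5. At each level, the problem size is divided by 8, so it takes 5 divisions to reduce to a base case of size 1. The algorithm makes 6 recursive calls at each level.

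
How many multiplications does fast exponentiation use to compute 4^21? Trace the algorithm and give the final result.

Computing 4^21 by squaring (build up from 4^1; each line after the first costs one multiplication):

4^1 = 4
4^2 = (4^1)^2 = 4^2 = 16
4^4 = (4^2)^2 = 16^2 = 256
4^5 = 4 * 4^4 = 4 * 256 = 1024
4^10 = (4^5)^2 = 1024^2 = 1048576
4^20 = (4^10)^2 = 1048576^2 = 1099511627776
4^21 = 4 * 4^20 = 4 * 1099511627776 = 4398046511104

Result: 4398046511104
Multiplications needed: 6 (6 lines after 4^1)

4^21 = 4398046511104. Using exponentiation by squaring, this requires 6 multiplications. The key idea: if the exponent is even, square the half-power; if odd, multiply by the base once.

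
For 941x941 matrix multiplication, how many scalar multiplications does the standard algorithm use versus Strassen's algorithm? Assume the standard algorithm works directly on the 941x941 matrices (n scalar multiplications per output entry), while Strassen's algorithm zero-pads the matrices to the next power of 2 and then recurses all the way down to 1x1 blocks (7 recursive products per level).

Matrix multiplication for 941x941 matrices:

Strassen's algorithm requires power-of-2 dimensions. Pad 941x941 to 1024x1024 (next power of 2).

Standard algorithm: 941^3 = 833237621 multiplications
Strassen's algorithm: 7^(log2(1024)) = 7^10 = 282475249 multiplications
Savings: 833237621 - 282475249 = 550762372 multiplications

Standard: 833237621 multiplications (941^3). Strassen: 282475249 multiplications (7^10, after padding to 1024x1024). Strassen reduces 8 recursive multiplications to 7 at each level.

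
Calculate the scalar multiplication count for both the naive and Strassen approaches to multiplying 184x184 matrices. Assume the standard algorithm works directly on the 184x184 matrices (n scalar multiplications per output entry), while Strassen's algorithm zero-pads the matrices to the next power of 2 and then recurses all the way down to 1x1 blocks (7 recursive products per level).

Matrix multiplication for 184x184 matrices:

Strassen's algorithm requires power-of-2 dimensions. Pad 184x184 to 256x256 (next power of 2).

Standard algorithm: 184^3 = 6229504 multiplications
Strassen's algorithm: 7^(log2(256)) = 7^8 = 5764801 multiplications
Savings: 6229504 - 5764801 = 464703 multiplications

Standard: 6229504 multiplications (184^3). Strassen: 5764801 multiplications (7^8, after padding to 256x256). Strassen reduces 8 recursive multiplications to 7 at each level.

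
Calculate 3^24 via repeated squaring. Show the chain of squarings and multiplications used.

Computing 3^24 by squaring (build up from 3^1; each line after the first costs one multiplication):

3^1 = 3
3^2 = (3^1)^2 = 3^2 = 9
3^3 = 3 * 3^2 = 3 * 9 = 27
3^6 = (3^3)^2 = 27^2 = 729
3^12 = (3^6)^2 = 729^2 = 531441
3^24 = (3^12)^2 = 531441^2 = 282429536481

Result: 282429536481
Multiplications needed: 5 (5 lines after 3^1)

3^24 = 282429536481. Using exponentiation by squaring, this requires 5 multiplications. The key idea: if the exponent is even, square the half-power; if odd, multiply by the base once.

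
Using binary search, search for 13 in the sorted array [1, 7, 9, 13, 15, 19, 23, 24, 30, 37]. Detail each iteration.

Binary search for 13 in [1, 7, 9, 13, 15, 19, 23, 24, 30, 37]:

lo=0, hi=9, mid=4, arr[mid]=15 -> 15 > 13, search left half
lo=0, hi=3, mid=1, arr[mid]=7 -> 7 < 13, search right half
lo=2, hi=3, mid=2, arr[mid]=9 -> 9 < 13, search right half
lo=3, hi=3, mid=3, arr[mid]=13 -> Found target at index 3!

Binary search finds 13 at index 3 after 4 comparisons. The search repeatedly halves the search space by comparing with the middle element.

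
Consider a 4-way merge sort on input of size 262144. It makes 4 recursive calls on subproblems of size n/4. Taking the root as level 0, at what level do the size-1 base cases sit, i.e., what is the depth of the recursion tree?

For divide and conquer with division factor 4:

Problem sizes at each level:
Level 0: 262144
Level 1: 65536
Level 2: 16384
Level 3: 4096
Level 4: 1024
Level 5: 256
Level 6: 64
Level 7: 16
Level 8: 4
Level 9: 1

The root is level 0 and the size-1 base case is level 9 (the tree spans levels 0 through 9, i.e. 10 levels counting the root), so the depth is the number of divisions: log_4(262144) = 9

The recursion tree depth is log_4(262144) = 9. At each level, the problem size is divided by 4, so it takes 9 divisions to reduce to a base case of size 1. The algorithm makes 4 recursive calls at each level.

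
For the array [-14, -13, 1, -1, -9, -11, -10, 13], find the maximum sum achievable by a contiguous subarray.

Using Kadane's algorithm on [-14, -13, 1, -1, -9, -11, -10, 13]:

Scanning through the array:
Position 1 (value -13): max_ending_here = -13, max_so_far = -13
Position 2 (value 1): max_ending_here = 1, max_so_far = 1
Position 3 (value -1): max_ending_here = 0, max_so_far = 1
Position 4 (value -9): max_ending_here = -9, max_so_far = 1
Position 5 (value -11): max_ending_here = -11, max_so_far = 1
Position 6 (value -10): max_ending_here = -10, max_so_far = 1
Position 7 (value 13): max_ending_here = 13, max_so_far = 13

Maximum subarray: [13]
Maximum sum: 13

The maximum subarray is [13] with sum 13. This subarray runs from index 7 to index 7.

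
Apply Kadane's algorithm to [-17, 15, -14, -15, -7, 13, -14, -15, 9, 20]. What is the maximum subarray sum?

Using Kadane's algorithm on [-17, 15, -14, -15, -7, 13, -14, -15, 9, 20]:

Scanning through the array:
Position 1 (value 15): max_ending_here = 15, max_so_far = 15
Position 2 (value -14): max_ending_here = 1, max_so_far = 15
Position 3 (value -15): max_ending_here = -14, max_so_far = 15
Position 4 (value -7): max_ending_here = -7, max_so_far = 15
Position 5 (value 13): max_ending_here = 13, max_so_far = 15
Position 6 (value -14): max_ending_here = -1, max_so_far = 15
Position 7 (value -15): max_ending_here = -15, max_so_far = 15
Position 8 (value 9): max_ending_here = 9, max_so_far = 15
Position 9 (value 20): max_ending_here = 29, max_so_far = 29

Maximum subarray: [9, 20]
Maximum sum: 29

The maximum subarray is [9, 20] with sum 29. This subarray runs from index 8 to index 9.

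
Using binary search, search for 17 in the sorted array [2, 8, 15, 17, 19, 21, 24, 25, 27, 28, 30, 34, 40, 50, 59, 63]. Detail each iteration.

Binary search for 17 in [2, 8, 15, 17, 19, 21, 24, 25, 27, 28, 30, 34, 40, 50, 59, 63]:

lo=0, hi=15, mid=7, arr[mid]=25 -> 25 > 17, search left half
lo=0, hi=6, mid=3, arr[mid]=17 -> Found target at index 3!

Binary search finds 17 at index 3 after 2 comparisons. The search repeatedly halves the search space by comparing with the middle element.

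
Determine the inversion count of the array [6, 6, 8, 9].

Finding inversions in [6, 6, 8, 9]:


Total inversions: 0

The array has 0 inversions. It is already sorted.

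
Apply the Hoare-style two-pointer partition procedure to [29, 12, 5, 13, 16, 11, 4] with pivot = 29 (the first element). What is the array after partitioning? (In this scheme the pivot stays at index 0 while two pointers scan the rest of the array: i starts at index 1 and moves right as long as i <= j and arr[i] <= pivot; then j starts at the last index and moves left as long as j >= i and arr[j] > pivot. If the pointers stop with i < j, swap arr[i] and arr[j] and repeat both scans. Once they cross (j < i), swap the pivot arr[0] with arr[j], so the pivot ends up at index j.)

Hoare-style two-pointer partition with pivot = 29:

Initial array: [29, 12, 5, 13, 16, 11, 4]

Pointers start at i = 1, j = 6.
i ends at 7, j ends at 6: the pointers have crossed (j < i), so scanning stops.

Swap pivot arr[0] with arr[6] to place pivot at position 6: [4, 12, 5, 13, 16, 11, 29]
Pivot position: 6

After partitioning with pivot 29, the array becomes [4, 12, 5, 13, 16, 11, 29]. The pivot is placed at index 6. All elements to the left of the pivot are <= 29, and all elements to the right are > 29.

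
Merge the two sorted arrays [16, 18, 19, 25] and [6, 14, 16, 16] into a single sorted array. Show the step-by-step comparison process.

Merging process:

Compare 16 vs 6: take 6 from right. Merged: [6]
Compare 16 vs 14: take 14 from right. Merged: [6, 14]
Compare 16 vs 16: take 16 from left. Merged: [6, 14, 16]
Compare 18 vs 16: take 16 from right. Merged: [6, 14, 16, 16]
Compare 18 vs 16: take 16 from right. Merged: [6, 14, 16, 16, 16]
Append remaining from left: [18, 19, 25]. Merged: [6, 14, 16, 16, 16, 18, 19, 25]

Final merged array: [6, 14, 16, 16, 16, 18, 19, 25]
Total comparisons: 5

The merged array is [6, 14, 16, 16, 16, 18, 19, 25], requiring 5 comparisons. The merge step runs in O(n) time where n is the total number of elements.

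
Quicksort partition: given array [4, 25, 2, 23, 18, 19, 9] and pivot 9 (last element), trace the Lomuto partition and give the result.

Lomuto partition with pivot = 9:

Initial array: [4, 25, 2, 23, 18, 19, 9]

arr[0]=4 <= 9: swap with position 0, array becomes [4, 25, 2, 23, 18, 19, 9]
arr[1]=25 > 9: no swap
arr[2]=2 <= 9: swap with position 1, array becomes [4, 2, 25, 23, 18, 19, 9]
arr[3]=23 > 9: no swap
arr[4]=18 > 9: no swap
arr[5]=19 > 9: no swap

Place pivot at position 2: [4, 2, 9, 23, 18, 19, 25]
Pivot position: 2

After partitioning with pivot 9, the array becomes [4, 2, 9, 23, 18, 19, 25]. The pivot is placed at index 2. All elements to the left of the pivot are <= 9, and all elements to the right are > 9.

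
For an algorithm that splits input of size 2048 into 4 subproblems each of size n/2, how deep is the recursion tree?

For divide and conquer with division factor 2:

Problem sizes at each level:
Level 0: 2048
Level 1: 1024
Level 2: 512
Level 3: 256
Level 4: 128
Level 5: 64
Level 6: 32
Level 7: 16
Level 8: 8
Level 9: 4
Level 10: 2
Level 11: 1

The root is level 0 and the size-1 base case is level 11 (the tree spans levels 0 through 11, i.e. 12 levels counting the root), so the depth is the number of divisions: log_2(2048) = 11

The recursion tree depth is log_2(2048) = 11. At each level, the problem size is divided by 2, so it takes 11 divisions to reduce to a base case of size 1. The algorithm makes 4 recursive calls at each level.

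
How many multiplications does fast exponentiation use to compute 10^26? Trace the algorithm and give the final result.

Computing 10^26 by squaring (build up from 10^1; each line after the first costs one multiplication):

10^1 = 10
10^2 = (10^1)^2 = 10^2 = 100
10^3 = 10 * 10^2 = 10 * 100 = 1000
10^6 = (10^3)^2 = 1000^2 = 1000000
10^12 = (10^6)^2 = 1000000^2 = 1000000000000
10^13 = 10 * 10^12 = 10 * 1000000000000 = 10000000000000
10^26 = (10^13)^2 = 10000000000000^2 = 100000000000000000000000000

Result: 100000000000000000000000000
Multiplications needed: 6 (6 lines after 10^1)

10^26 = 100000000000000000000000000. Using exponentiation by squaring, this requires 6 multiplications. The key idea: if the exponent is even, square the half-power; if odd, multiply by the base once.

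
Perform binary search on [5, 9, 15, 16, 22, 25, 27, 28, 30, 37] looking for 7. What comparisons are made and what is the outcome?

Binary search for 7 in [5, 9, 15, 16, 22, 25, 27, 28, 30, 37]:

lo=0, hi=9, mid=4, arr[mid]=22 -> 22 > 7, search left half
lo=0, hi=3, mid=1, arr[mid]=9 -> 9 > 7, search left half
lo=0, hi=0, mid=0, arr[mid]=5 -> 5 < 7, search right half
lo=1 > hi=0, target 7 not found

Binary search determines that 7 is not in the array after 3 comparisons. The search space was exhausted without finding the target.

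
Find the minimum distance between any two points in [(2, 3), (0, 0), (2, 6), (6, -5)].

Computing all pairwise distances among 4 points:

d((2, 3), (0, 0)) = 3.6056
d((2, 3), (2, 6)) = 3.0 <-- minimum
d((2, 3), (6, -5)) = 8.9443
d((0, 0), (2, 6)) = 6.3246
d((0, 0), (6, -5)) = 7.8102
d((2, 6), (6, -5)) = 11.7047

Closest pair: (2, 3) and (2, 6) with distance 3.0

The closest pair is (2, 3) and (2, 6) with Euclidean distance 3.0. For 4 points, brute-force pairwise comparison is shown above. For large n, the divide-and-conquer algorithm (sort by x, recurse on halves, check the dividing strip) achieves O(n log n).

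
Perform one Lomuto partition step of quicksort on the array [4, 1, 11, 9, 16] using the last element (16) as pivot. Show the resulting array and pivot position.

Lomuto partition with pivot = 16:

Initial array: [4, 1, 11, 9, 16]

arr[0]=4 <= 16: swap with position 0, array becomes [4, 1, 11, 9, 16]
arr[1]=1 <= 16: swap with position 1, array becomes [4, 1, 11, 9, 16]
arr[2]=11 <= 16: swap with position 2, array becomes [4, 1, 11, 9, 16]
arr[3]=9 <= 16: swap with position 3, array becomes [4, 1, 11, 9, 16]

Place pivot at position 4: [4, 1, 11, 9, 16]
Pivot position: 4

After partitioning with pivot 16, the array becomes [4, 1, 11, 9, 16]. The pivot is placed at index 4. All elements to the left of the pivot are <= 16, and all elements to the right are > 16.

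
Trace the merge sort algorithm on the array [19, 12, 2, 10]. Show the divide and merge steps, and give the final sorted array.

Merge sort trace:

Split: [19, 12, 2, 10] -> [19, 12] and [2, 10]
  Split: [19, 12] -> [19] and [12]
  Merge: [19] + [12] -> [12, 19]
  Split: [2, 10] -> [2] and [10]
  Merge: [2] + [10] -> [2, 10]
Merge: [12, 19] + [2, 10] -> [2, 10, 12, 19]

Final sorted array: [2, 10, 12, 19]

The merge sort proceeds by recursively splitting the array and merging sorted halves.
After all merges, the sorted array is [2, 10, 12, 19].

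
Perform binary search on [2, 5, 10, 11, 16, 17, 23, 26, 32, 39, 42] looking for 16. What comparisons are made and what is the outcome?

Binary search for 16 in [2, 5, 10, 11, 16, 17, 23, 26, 32, 39, 42]:

lo=0, hi=10, mid=5, arr[mid]=17 -> 17 > 16, search left half
lo=0, hi=4, mid=2, arr[mid]=10 -> 10 < 16, search right half
lo=3, hi=4, mid=3, arr[mid]=11 -> 11 < 16, search right half
lo=4, hi=4, mid=4, arr[mid]=16 -> Found target at index 4!

Binary search finds 16 at index 4 after 4 comparisons. The search repeatedly halves the search space by comparing with the middle element.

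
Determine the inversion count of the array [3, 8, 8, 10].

Finding inversions in [3, 8, 8, 10]:


Total inversions: 0

The array has 0 inversions. It is already sorted.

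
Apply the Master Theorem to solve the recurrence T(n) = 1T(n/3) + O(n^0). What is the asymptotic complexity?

Master Theorem for T(n) = 1T(n/3) + O(n^0):

a = 1, b = 3, c = 0
log_b(a) = log_3(1) = 0.0000

Case 2: c = 0 = log_3(1) = 0.0000
T(n) = O(n^0 log n) = O(log n)

For T(n) = 1T(n/3) + O(n^0): log_3(1) = 0.0000. This is Case 2 of the Master Theorem (c = log_b(a), equal work at all levels), giving O(log n).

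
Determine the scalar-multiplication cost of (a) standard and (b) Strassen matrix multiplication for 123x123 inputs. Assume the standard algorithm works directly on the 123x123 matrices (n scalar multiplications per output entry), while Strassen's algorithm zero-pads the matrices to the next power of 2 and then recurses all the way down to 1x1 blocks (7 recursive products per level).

Matrix multiplication for 123x123 matrices:

Strassen's algorithm requires power-of-2 dimensions. Pad 123x123 to 128x128 (next power of 2).

Standard algorithm: 123^3 = 1860867 multiplications
Strassen's algorithm: 7^(log2(128)) = 7^7 = 823543 multiplications
Savings: 1860867 - 823543 = 1037324 multiplications

Standard: 1860867 multiplications (123^3). Strassen: 823543 multiplications (7^7, after padding to 128x128). Strassen reduces 8 recursive multiplications to 7 at each level.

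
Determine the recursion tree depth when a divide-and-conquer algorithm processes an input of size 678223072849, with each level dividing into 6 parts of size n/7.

For divide and conquer with division factor 7:

Problem sizes at each level:
Level 0: 678223072849
Level 1: 96889010407
Level 2: 13841287201
Level 3: 1977326743
Level 4: 282475249
Level 5: 40353607
Level 6: 5764801
Level 7: 823543
Level 8: 117649
Level 9: 16807
Level 10: 2401
Level 11: 343
Level 12: 49
Level 13: 7
Level 14: 1

The root is level 0 and the size-1 base case is level 14 (the tree spans levels 0 through 14, i.e. 15 levels counting the root), so the depth is the number of divisions: log_7(678223072849) = 14

The recursion tree depth is log_7(678223072849) = 14. At each level, the problem size is divided by 7, so it takes 14 divisions to reduce to a base case of size 1. The algorithm makes 6 recursive calls at each level.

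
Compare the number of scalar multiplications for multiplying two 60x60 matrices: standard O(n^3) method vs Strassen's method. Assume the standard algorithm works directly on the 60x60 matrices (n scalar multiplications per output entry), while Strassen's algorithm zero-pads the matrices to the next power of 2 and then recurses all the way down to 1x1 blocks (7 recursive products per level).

Matrix multiplication for 60x60 matrices:

Strassen's algorithm requires power-of-2 dimensions. Pad 60x60 to 64x64 (next power of 2).

Standard algorithm: 60^3 = 216000 multiplications
Strassen's algorithm: 7^(log2(64)) = 7^6 = 117649 multiplications
Savings: 216000 - 117649 = 98351 multiplications

Standard: 216000 multiplications (60^3). Strassen: 117649 multiplications (7^6, after padding to 64x64). Strassen reduces 8 recursive multiplications to 7 at each level.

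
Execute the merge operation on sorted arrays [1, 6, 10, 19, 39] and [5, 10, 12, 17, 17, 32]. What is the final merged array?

Merging process:

Compare 1 vs 5: take 1 from left. Merged: [1]
Compare 6 vs 5: take 5 from right. Merged: [1, 5]
Compare 6 vs 10: take 6 from left. Merged: [1, 5, 6]
Compare 10 vs 10: take 10 from left. Merged: [1, 5, 6, 10]
Compare 19 vs 10: take 10 from right. Merged: [1, 5, 6, 10, 10]
Compare 19 vs 12: take 12 from right. Merged: [1, 5, 6, 10, 10, 12]
Compare 19 vs 17: take 17 from right. Merged: [1, 5, 6, 10, 10, 12, 17]
Compare 19 vs 17: take 17 from right. Merged: [1, 5, 6, 10, 10, 12, 17, 17]
Compare 19 vs 32: take 19 from left. Merged: [1, 5, 6, 10, 10, 12, 17, 17, 19]
Compare 39 vs 32: take 32 from right. Merged: [1, 5, 6, 10, 10, 12, 17, 17, 19, 32]
Append remaining from left: [39]. Merged: [1, 5, 6, 10, 10, 12, 17, 17, 19, 32, 39]

Final merged array: [1, 5, 6, 10, 10, 12, 17, 17, 19, 32, 39]
Total comparisons: 10

The merged array is [1, 5, 6, 10, 10, 12, 17, 17, 19, 32, 39], requiring 10 comparisons. The merge step runs in O(n) time where n is the total number of elements.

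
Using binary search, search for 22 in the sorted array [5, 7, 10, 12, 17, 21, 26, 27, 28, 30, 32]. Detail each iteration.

Binary search for 22 in [5, 7, 10, 12, 17, 21, 26, 27, 28, 30, 32]:

lo=0, hi=10, mid=5, arr[mid]=21 -> 21 < 22, search right half
lo=6, hi=10, mid=8, arr[mid]=28 -> 28 > 22, search left half
lo=6, hi=7, mid=6, arr[mid]=26 -> 26 > 22, search left half
lo=6 > hi=5, target 22 not found

Binary search determines that 22 is not in the array after 3 comparisons. The search space was exhausted without finding the target.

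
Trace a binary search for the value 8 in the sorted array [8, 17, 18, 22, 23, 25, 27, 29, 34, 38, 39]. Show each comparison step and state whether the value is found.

Binary search for 8 in [8, 17, 18, 22, 23, 25, 27, 29, 34, 38, 39]:

lo=0, hi=10, mid=5, arr[mid]=25 -> 25 > 8, search left half
lo=0, hi=4, mid=2, arr[mid]=18 -> 18 > 8, search left half
lo=0, hi=1, mid=0, arr[mid]=8 -> Found target at index 0!

Binary search finds 8 at index 0 after 3 comparisons. The search repeatedly halves the search space by comparing with the middle element.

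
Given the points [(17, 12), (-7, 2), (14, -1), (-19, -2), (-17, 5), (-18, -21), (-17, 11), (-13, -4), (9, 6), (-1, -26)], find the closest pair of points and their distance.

Computing all pairwise distances among 10 points:

d((17, 12), (-7, 2)) = 26.0
d((17, 12), (14, -1)) = 13.3417
d((17, 12), (-19, -2)) = 38.6264
d((17, 12), (-17, 5)) = 34.7131
d((17, 12), (-18, -21)) = 48.1041
d((17, 12), (-17, 11)) = 34.0147
d((17, 12), (-13, -4)) = 34.0
d((17, 12), (9, 6)) = 10.0
d((17, 12), (-1, -26)) = 42.0476
d((-7, 2), (14, -1)) = 21.2132
d((-7, 2), (-19, -2)) = 12.6491
d((-7, 2), (-17, 5)) = 10.4403
d((-7, 2), (-18, -21)) = 25.4951
d((-7, 2), (-17, 11)) = 13.4536
d((-7, 2), (-13, -4)) = 8.4853
d((-7, 2), (9, 6)) = 16.4924
d((-7, 2), (-1, -26)) = 28.6356
d((14, -1), (-19, -2)) = 33.0151
d((14, -1), (-17, 5)) = 31.5753
d((14, -1), (-18, -21)) = 37.7359
d((14, -1), (-17, 11)) = 33.2415
d((14, -1), (-13, -4)) = 27.1662
d((14, -1), (9, 6)) = 8.6023
d((14, -1), (-1, -26)) = 29.1548
d((-19, -2), (-17, 5)) = 7.2801
d((-19, -2), (-18, -21)) = 19.0263
d((-19, -2), (-17, 11)) = 13.1529
d((-19, -2), (-13, -4)) = 6.3246
d((-19, -2), (9, 6)) = 29.1204
d((-19, -2), (-1, -26)) = 30.0
d((-17, 5), (-18, -21)) = 26.0192
d((-17, 5), (-17, 11)) = 6.0 <-- minimum
d((-17, 5), (-13, -4)) = 9.8489
d((-17, 5), (9, 6)) = 26.0192
d((-17, 5), (-1, -26)) = 34.8855
d((-18, -21), (-17, 11)) = 32.0156
d((-18, -21), (-13, -4)) = 17.72
d((-18, -21), (9, 6)) = 38.1838
d((-18, -21), (-1, -26)) = 17.72
d((-17, 11), (-13, -4)) = 15.5242
d((-17, 11), (9, 6)) = 26.4764
d((-17, 11), (-1, -26)) = 40.3113
d((-13, -4), (9, 6)) = 24.1661
d((-13, -4), (-1, -26)) = 25.0599
d((9, 6), (-1, -26)) = 33.5261

Closest pair: (-17, 5) and (-17, 11) with distance 6.0

The closest pair is (-17, 5) and (-17, 11) with Euclidean distance 6.0. For 10 points, brute-force pairwise comparison is shown above. For large n, the divide-and-conquer algorithm (sort by x, recurse on halves, check the dividing strip) achieves O(n log n).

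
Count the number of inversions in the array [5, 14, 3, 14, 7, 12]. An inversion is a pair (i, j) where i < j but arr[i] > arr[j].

Finding inversions in [5, 14, 3, 14, 7, 12]:

(0, 2): arr[0]=5 > arr[2]=3
(1, 2): arr[1]=14 > arr[2]=3
(1, 4): arr[1]=14 > arr[4]=7
(1, 5): arr[1]=14 > arr[5]=12
(3, 4): arr[3]=14 > arr[4]=7
(3, 5): arr[3]=14 > arr[5]=12

Total inversions: 6

The array has 6 inversion(s): (0,2), (1,2), (1,4), (1,5), (3,4), (3,5). Each pair (i,j) satisfies i < j and arr[i] > arr[j].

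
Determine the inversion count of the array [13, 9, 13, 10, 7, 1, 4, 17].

Finding inversions in [13, 9, 13, 10, 7, 1, 4, 17]:

(0, 1): arr[0]=13 > arr[1]=9
(0, 3): arr[0]=13 > arr[3]=10
(0, 4): arr[0]=13 > arr[4]=7
(0, 5): arr[0]=13 > arr[5]=1
(0, 6): arr[0]=13 > arr[6]=4
(1, 4): arr[1]=9 > arr[4]=7
(1, 5): arr[1]=9 > arr[5]=1
(1, 6): arr[1]=9 > arr[6]=4
(2, 3): arr[2]=13 > arr[3]=10
(2, 4): arr[2]=13 > arr[4]=7
(2, 5): arr[2]=13 > arr[5]=1
(2, 6): arr[2]=13 > arr[6]=4
(3, 4): arr[3]=10 > arr[4]=7
(3, 5): arr[3]=10 > arr[5]=1
(3, 6): arr[3]=10 > arr[6]=4
(4, 5): arr[4]=7 > arr[5]=1
(4, 6): arr[4]=7 > arr[6]=4

Total inversions: 17

The array has 17 inversion(s): (0,1), (0,3), (0,4), (0,5), (0,6), (1,4), (1,5), (1,6), (2,3), (2,4), (2,5), (2,6), (3,4), (3,5), (3,6), (4,5), (4,6). Each pair (i,j) satisfies i < j and arr[i] > arr[j].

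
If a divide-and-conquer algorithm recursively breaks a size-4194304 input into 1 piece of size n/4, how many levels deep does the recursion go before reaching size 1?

For divide and conquer with division factor 4:

Problem sizes at each level:
Level 0: 4194304
Level 1: 1048576
Level 2: 262144
Level 3: 65536
Level 4: 16384
Level 5: 4096
Level 6: 1024
Level 7: 256
Level 8: 64
Level 9: 16
Level 10: 4
Level 11: 1

The root is level 0 and the size-1 base case is level 11 (the tree spans levels 0 through 11, i.e. 12 levels counting the root), so the depth is the number of divisions: log_4(4194304) = 11

The recursion tree depth is log_4(4194304) = 11. At each level, the problem size is divided by 4, so it takes 11 divisions to reduce to a base case of size 1. The algorithm makes 1 recursive call at each level.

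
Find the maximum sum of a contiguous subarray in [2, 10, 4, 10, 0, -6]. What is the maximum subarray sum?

Using Kadane's algorithm on [2, 10, 4, 10, 0, -6]:

Scanning through the array:
Position 1 (value 10): max_ending_here = 12, max_so_far = 12
Position 2 (value 4): max_ending_here = 16, max_so_far = 16
Position 3 (value 10): max_ending_here = 26, max_so_far = 26
Position 4 (value 0): max_ending_here = 26, max_so_far = 26
Position 5 (value -6): max_ending_here = 20, max_so_far = 26

Maximum subarray: [2, 10, 4, 10]
Maximum sum: 26

The maximum subarray is [2, 10, 4, 10] with sum 26. This subarray runs from index 0 to index 3.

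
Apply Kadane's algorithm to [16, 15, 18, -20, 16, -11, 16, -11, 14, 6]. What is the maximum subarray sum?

Using Kadane's algorithm on [16, 15, 18, -20, 16, -11, 16, -11, 14, 6]:

Scanning through the array:
Position 1 (value 15): max_ending_here = 31, max_so_far = 31
Position 2 (value 18): max_ending_here = 49, max_so_far = 49
Position 3 (value -20): max_ending_here = 29, max_so_far = 49
Position 4 (value 16): max_ending_here = 45, max_so_far = 49
Position 5 (value -11): max_ending_here = 34, max_so_far = 49
Position 6 (value 16): max_ending_here = 50, max_so_far = 50
Position 7 (value -11): max_ending_here = 39, max_so_far = 50
Position 8 (value 14): max_ending_here = 53, max_so_far = 53
Position 9 (value 6): max_ending_here = 59, max_so_far = 59

Maximum subarray: [16, 15, 18, -20, 16, -11, 16, -11, 14, 6]
Maximum sum: 59

The maximum subarray is [16, 15, 18, -20, 16, -11, 16, -11, 14, 6] with sum 59. This subarray runs from index 0 to index 9.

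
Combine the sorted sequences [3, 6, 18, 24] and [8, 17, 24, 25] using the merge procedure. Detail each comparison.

Merging process:

Compare 3 vs 8: take 3 from left. Merged: [3]
Compare 6 vs 8: take 6 from left. Merged: [3, 6]
Compare 18 vs 8: take 8 from right. Merged: [3, 6, 8]
Compare 18 vs 17: take 17 from right. Merged: [3, 6, 8, 17]
Compare 18 vs 24: take 18 from left. Merged: [3, 6, 8, 17, 18]
Compare 24 vs 24: take 24 from left. Merged: [3, 6, 8, 17, 18, 24]
Append remaining from right: [24, 25]. Merged: [3, 6, 8, 17, 18, 24, 24, 25]

Final merged array: [3, 6, 8, 17, 18, 24, 24, 25]
Total comparisons: 6

The merged array is [3, 6, 8, 17, 18, 24, 24, 25], requiring 6 comparisons. The merge step runs in O(n) time where n is the total number of elements.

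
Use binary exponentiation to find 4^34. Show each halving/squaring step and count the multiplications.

Computing 4^34 by squaring (build up from 4^1; each line after the first costs one multiplication):

4^1 = 4
4^2 = (4^1)^2 = 4^2 = 16
4^4 = (4^2)^2 = 16^2 = 256
4^8 = (4^4)^2 = 256^2 = 65536
4^16 = (4^8)^2 = 65536^2 = 4294967296
4^17 = 4 * 4^16 = 4 * 4294967296 = 17179869184
4^34 = (4^17)^2 = 17179869184^2 = 295147905179352825856

Result: 295147905179352825856
Multiplications needed: 6 (6 lines after 4^1)

4^34 = 295147905179352825856. Using exponentiation by squaring, this requires 6 multiplications. The key idea: if the exponent is even, square the half-power; if odd, multiply by the base once.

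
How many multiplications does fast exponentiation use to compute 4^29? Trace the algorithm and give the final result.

Computing 4^29 by squaring (build up from 4^1; each line after the first costs one multiplication):

4^1 = 4
4^2 = (4^1)^2 = 4^2 = 16
4^3 = 4 * 4^2 = 4 * 16 = 64
4^6 = (4^3)^2 = 64^2 = 4096
4^7 = 4 * 4^6 = 4 * 4096 = 16384
4^14 = (4^7)^2 = 16384^2 = 268435456
4^28 = (4^14)^2 = 268435456^2 = 72057594037927936
4^29 = 4 * 4^28 = 4 * 72057594037927936 = 288230376151711744

Result: 288230376151711744
Multiplications needed: 7 (7 lines after 4^1)

4^29 = 288230376151711744. Using exponentiation by squaring, this requires 7 multiplications. The key idea: if the exponent is even, square the half-power; if odd, multiply by the base once.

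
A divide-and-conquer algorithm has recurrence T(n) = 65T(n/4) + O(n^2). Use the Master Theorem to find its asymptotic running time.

Master Theorem for T(n) = 65T(n/4) + O(n^2):

a = 65, b = 4, c = 2
log_b(a) = log_4(65) = 3.0112

Case 1: c = 2 < log_4(65) = 3.0112
T(n) = O(n^(log_4 65))

For T(n) = 65T(n/4) + O(n^2): log_4(65) = 3.0112. This is Case 1 of the Master Theorem (c < log_b(a), work dominated by leaves), giving O(n^(log_4 65)).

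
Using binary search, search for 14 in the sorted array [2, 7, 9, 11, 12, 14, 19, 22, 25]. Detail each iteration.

Binary search for 14 in [2, 7, 9, 11, 12, 14, 19, 22, 25]:

lo=0, hi=8, mid=4, arr[mid]=12 -> 12 < 14, search right half
lo=5, hi=8, mid=6, arr[mid]=19 -> 19 > 14, search left half
lo=5, hi=5, mid=5, arr[mid]=14 -> Found target at index 5!

Binary search finds 14 at index 5 after 3 comparisons. The search repeatedly halves the search space by comparing with the middle element.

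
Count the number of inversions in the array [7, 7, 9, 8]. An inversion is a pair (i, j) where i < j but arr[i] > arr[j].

Finding inversions in [7, 7, 9, 8]:

(2, 3): arr[2]=9 > arr[3]=8

Total inversions: 1

The array has 1 inversion(s): (2,3). Each pair (i,j) satisfies i < j and arr[i] > arr[j].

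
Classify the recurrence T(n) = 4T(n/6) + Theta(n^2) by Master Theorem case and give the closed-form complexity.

Master Theorem for T(n) = 4T(n/6) + O(n^2):

a = 4, b = 6, c = 2
log_b(a) = log_6(4) = 0.7737

Case 3: c = 2 > log_6(4) = 0.7737
T(n) = O(n^2) = O(n^2)

For T(n) = 4T(n/6) + O(n^2): log_6(4) = 0.7737. This is Case 3 of the Master Theorem (c > log_b(a), work dominated by root), giving O(n^2).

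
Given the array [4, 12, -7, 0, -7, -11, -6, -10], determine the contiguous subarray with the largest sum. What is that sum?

Using Kadane's algorithm on [4, 12, -7, 0, -7, -11, -6, -10]:

Scanning through the array:
Position 1 (value 12): max_ending_here = 16, max_so_far = 16
Position 2 (value -7): max_ending_here = 9, max_so_far = 16
Position 3 (value 0): max_ending_here = 9, max_so_far = 16
Position 4 (value -7): max_ending_here = 2, max_so_far = 16
Position 5 (value -11): max_ending_here = -9, max_so_far = 16
Position 6 (value -6): max_ending_here = -6, max_so_far = 16
Position 7 (value -10): max_ending_here = -10, max_so_far = 16

Maximum subarray: [4, 12]
Maximum sum: 16

The maximum subarray is [4, 12] with sum 16. This subarray runs from index 0 to index 1.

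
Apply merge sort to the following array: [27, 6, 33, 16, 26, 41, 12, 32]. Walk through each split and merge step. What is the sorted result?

Merge sort trace:

Split: [27, 6, 33, 16, 26, 41, 12, 32] -> [27, 6, 33, 16] and [26, 41, 12, 32]
  Split: [27, 6, 33, 16] -> [27, 6] and [33, 16]
    Split: [27, 6] -> [27] and [6]
    Merge: [27] + [6] -> [6, 27]
    Split: [33, 16] -> [33] and [16]
    Merge: [33] + [16] -> [16, 33]
  Merge: [6, 27] + [16, 33] -> [6, 16, 27, 33]
  Split: [26, 41, 12, 32] -> [26, 41] and [12, 32]
    Split: [26, 41] -> [26] and [41]
    Merge: [26] + [41] -> [26, 41]
    Split: [12, 32] -> [12] and [32]
    Merge: [12] + [32] -> [12, 32]
  Merge: [26, 41] + [12, 32] -> [12, 26, 32, 41]
Merge: [6, 16, 27, 33] + [12, 26, 32, 41] -> [6, 12, 16, 26, 27, 32, 33, 41]

Final sorted array: [6, 12, 16, 26, 27, 32, 33, 41]

The merge sort proceeds by recursively splitting the array and merging sorted halves.
After all merges, the sorted array is [6, 12, 16, 26, 27, 32, 33, 41].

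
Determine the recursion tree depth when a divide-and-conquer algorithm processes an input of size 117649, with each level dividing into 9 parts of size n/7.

For divide and conquer with division factor 7:

Problem sizes at each level:
Level 0: 117649
Level 1: 16807
Level 2: 2401
Level 3: 343
Level 4: 49
Level 5: 7
Level 6: 1

The root is level 0 and the size-1 base case is level 6 (the tree spans levels 0 through 6, i.e. 7 levels counting the root), so the depth is the number of divisions: log_7(117649) = 6

The recursion tree depth is log_7(117649) = 6. At each level, the problem size is divided by 7, so it takes 6 divisions to reduce to a base case of size 1. The algorithm makes 9 recursive calls at each level.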